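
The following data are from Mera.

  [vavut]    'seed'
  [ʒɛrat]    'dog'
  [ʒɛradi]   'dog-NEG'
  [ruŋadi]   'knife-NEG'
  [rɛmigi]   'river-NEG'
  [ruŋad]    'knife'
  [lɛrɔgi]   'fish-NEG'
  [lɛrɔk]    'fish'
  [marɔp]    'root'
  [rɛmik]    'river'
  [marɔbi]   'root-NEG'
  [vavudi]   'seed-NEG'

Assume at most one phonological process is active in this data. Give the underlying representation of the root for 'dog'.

The root 'dog' surfaces as [ʒɛrat] and [ʒɛradi], with a stem-final [t] ~ [d] alternation.
But 'knife' keeps [d] in both environments ([ruŋad], [ruŋadi]), so there is no rule changing /d/ to [t] in isolation.
The underlying segment must be /t/; voiceless stops become voiced between vowels, yielding [d] there.
Hence 'dog' is /ʒɛrat/ underlyingly.

/ʒɛrat/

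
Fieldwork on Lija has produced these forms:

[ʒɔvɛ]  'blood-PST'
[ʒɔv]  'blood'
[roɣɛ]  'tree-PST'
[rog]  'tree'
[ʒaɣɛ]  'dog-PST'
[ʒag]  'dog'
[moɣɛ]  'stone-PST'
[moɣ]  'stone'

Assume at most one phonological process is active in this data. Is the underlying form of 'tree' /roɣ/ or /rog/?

In [roɣɛ] and [rog] the final segment of 'tree' alternates: [ɣ] ~ [g].
If /ɣ/ were underlying and a rule turned it into [g] in isolation, 'stone' would also alternate; but it has [ɣ] in both [moɣɛ] and [moɣ].
The underlying segment must be /g/; voiced stops become fricatives between vowels, yielding [ɣ] there.

/rog/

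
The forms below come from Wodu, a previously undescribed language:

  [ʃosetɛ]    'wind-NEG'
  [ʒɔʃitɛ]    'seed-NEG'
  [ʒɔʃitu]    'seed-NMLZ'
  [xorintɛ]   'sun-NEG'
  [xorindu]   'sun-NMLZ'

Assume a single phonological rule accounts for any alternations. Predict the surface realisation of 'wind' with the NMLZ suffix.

The NMLZ suffix surfaces as [-du] and [-tu], depending on the final segment of the stem.
By contrast the NEG suffix keeps its initial [t] throughout — that segment must be underlying.
The NMLZ suffix is therefore /-du/ underlyingly, with post-vocalic devoicing: voiced stops become voiceless after a vowel.
After 'wind', which ends in a vowel, the suffix surfaces as [-tu], giving [ʃosetu].

[ʃosetu]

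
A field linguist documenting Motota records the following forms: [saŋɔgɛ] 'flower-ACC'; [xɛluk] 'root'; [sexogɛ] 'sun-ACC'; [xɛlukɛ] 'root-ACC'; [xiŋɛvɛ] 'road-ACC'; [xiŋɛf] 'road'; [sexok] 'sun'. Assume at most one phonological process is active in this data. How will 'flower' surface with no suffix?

The stem for 'sun' ends in [g] in [sexogɛ] but [k] in [sexok].
Compare 'root', with invariant [k] in [xɛlukɛ] and [xɛluk]: an analysis with underlying /k/ and a rule producing [g] before the ACC suffix would wrongly predict alternation here too.
The alternation reflects word-final obstruent devoicing: voiced obstruents become voiceless word-finally. /g/ is underlying.
The one attested form of 'flower', [saŋɔgɛ], shows underlying /saŋɔg/. Applying the same rule word-finally gives [saŋɔk].

[saŋɔk]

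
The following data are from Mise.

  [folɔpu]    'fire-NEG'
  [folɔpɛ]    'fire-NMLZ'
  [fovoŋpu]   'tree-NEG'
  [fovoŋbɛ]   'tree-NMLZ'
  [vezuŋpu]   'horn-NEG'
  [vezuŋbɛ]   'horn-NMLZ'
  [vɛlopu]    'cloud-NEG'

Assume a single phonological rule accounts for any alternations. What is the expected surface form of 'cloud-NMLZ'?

[vɛlopɛ]

The NMLZ morpheme has two allomorphs, [-bɛ] and [-pɛ].
By contrast the NEG suffix keeps its initial [p] throughout — that segment must be underlying.
So the underlying form is /-bɛ/, and voiced stops become voiceless after a vowel.
After 'cloud', which ends in a vowel, the suffix surfaces as [-pɛ], giving [vɛlopɛ].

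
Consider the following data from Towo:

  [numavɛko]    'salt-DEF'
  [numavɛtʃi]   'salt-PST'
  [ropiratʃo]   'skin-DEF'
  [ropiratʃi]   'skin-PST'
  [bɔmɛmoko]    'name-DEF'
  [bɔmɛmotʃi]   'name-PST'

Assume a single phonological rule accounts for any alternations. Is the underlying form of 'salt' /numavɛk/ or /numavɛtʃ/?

The root 'salt' surfaces as [numavɛko] and [numavɛtʃi], with a stem-final [k] ~ [tʃ] alternation.
But 'skin' keeps [tʃ] in both environments ([ropiratʃo], [ropiratʃi]), so there is no rule changing /tʃ/ to [k] before the DEF suffix.
The alternation reflects palatalization before a front vowel: /k/ becomes palato-alveolar [tʃ] before a front vowel. /k/ is underlying.

/numavɛk/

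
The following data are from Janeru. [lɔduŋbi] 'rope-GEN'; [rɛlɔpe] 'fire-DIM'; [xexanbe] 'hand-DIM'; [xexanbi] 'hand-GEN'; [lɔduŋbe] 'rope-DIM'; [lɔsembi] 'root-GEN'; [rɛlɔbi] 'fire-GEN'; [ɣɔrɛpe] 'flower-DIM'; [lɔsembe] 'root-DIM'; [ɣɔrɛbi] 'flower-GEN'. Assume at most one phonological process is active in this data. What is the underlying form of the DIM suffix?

/-pe/

The DIM suffix surfaces as [-be] and [-pe], depending on the final segment of the stem.
By contrast the GEN suffix keeps its initial [b] throughout — that segment must be underlying.
The DIM suffix is therefore /-pe/ underlyingly, with post-nasal voicing: voiceless stops become voiced after a nasal.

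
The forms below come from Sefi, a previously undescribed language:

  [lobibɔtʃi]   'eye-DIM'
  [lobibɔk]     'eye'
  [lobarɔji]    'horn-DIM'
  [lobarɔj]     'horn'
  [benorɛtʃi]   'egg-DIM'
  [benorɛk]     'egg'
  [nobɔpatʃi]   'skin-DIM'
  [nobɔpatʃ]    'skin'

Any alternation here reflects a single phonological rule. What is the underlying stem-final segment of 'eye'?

/k/

'eye' shows [tʃ] ~ [k] at the end of the stem ([lobibɔtʃi] vs [lobibɔk]).
If /tʃ/ were underlying and a rule turned it into [k] in isolation, 'skin' would also alternate; but it has [tʃ] in both [nobɔpatʃi] and [nobɔpatʃ].
The alternation reflects palatalization before a front vowel: /k/ becomes palato-alveolar [tʃ] before a front vowel. /k/ is underlying.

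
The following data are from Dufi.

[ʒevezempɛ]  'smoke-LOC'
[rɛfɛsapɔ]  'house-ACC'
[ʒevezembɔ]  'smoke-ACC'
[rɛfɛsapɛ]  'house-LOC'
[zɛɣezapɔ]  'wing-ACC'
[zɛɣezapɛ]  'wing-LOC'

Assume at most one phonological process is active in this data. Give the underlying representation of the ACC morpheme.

/-bɔ/

The ACC morpheme has two allomorphs, [-bɔ] and [-pɔ].
By contrast the LOC suffix keeps its initial [p] throughout — that segment must be underlying.
The ACC suffix is therefore /-bɔ/ underlyingly, with post-vocalic devoicing: voiced stops become voiceless after a vowel.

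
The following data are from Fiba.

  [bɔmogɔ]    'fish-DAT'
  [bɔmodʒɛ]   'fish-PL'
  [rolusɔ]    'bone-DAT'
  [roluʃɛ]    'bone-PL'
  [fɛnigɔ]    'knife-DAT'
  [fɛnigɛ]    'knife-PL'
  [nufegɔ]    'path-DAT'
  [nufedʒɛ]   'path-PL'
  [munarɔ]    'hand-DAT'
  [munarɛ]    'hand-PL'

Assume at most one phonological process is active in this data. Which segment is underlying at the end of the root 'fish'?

/dʒ/

'fish' shows [g] ~ [dʒ] at the end of the stem ([bɔmogɔ] vs [bɔmodʒɛ]).
Compare 'knife', with invariant [g] in [fɛnigɔ] and [fɛnigɛ]: an analysis with underlying /g/ and a rule producing [dʒ] before the PL suffix would wrongly predict alternation here too.
Therefore /dʒ/ is basic and [g] is derived by depalatalization (palato-alveolar /dʒ/ and /ʃ/ become [g] and [s] when no front vowel follows).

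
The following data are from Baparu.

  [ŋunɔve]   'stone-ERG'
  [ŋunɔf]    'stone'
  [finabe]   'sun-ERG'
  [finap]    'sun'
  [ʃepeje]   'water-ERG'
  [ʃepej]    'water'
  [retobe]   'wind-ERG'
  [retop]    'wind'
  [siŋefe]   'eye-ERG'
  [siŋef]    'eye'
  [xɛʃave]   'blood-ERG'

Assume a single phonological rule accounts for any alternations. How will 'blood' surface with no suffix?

[xɛʃaf]

The root 'stone' surfaces as [ŋunɔve] and [ŋunɔf], with a stem-final [v] ~ [f] alternation.
Compare 'eye', with invariant [f] in [siŋefe] and [siŋef]: an analysis with underlying /f/ and a rule producing [v] before the ERG suffix would wrongly predict alternation here too.
So /v/ is underlying, and a rule of word-final obstruent devoicing — voiced obstruents become voiceless word-finally — gives [f].
From [xɛʃave] the stem 'blood' is /xɛʃav/; word-finally this yields [xɛʃaf].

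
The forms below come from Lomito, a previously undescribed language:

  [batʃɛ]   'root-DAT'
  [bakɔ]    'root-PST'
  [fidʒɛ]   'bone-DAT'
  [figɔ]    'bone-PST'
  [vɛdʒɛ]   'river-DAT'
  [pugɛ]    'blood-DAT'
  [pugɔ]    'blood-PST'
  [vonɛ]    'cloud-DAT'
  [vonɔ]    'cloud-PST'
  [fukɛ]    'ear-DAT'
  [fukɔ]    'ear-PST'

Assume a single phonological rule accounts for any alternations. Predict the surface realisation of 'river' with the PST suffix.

[vɛgɔ]

'bone' shows [dʒ] ~ [g] at the end of the stem ([fidʒɛ] vs [figɔ]).
Compare 'blood', with invariant [g] in [pugɛ] and [pugɔ]: an analysis with underlying /g/ and a rule producing [dʒ] before the DAT suffix would wrongly predict alternation here too.
The alternation reflects depalatalization: palato-alveolar /tʃ/ and /dʒ/ become [k] and [g] when no front vowel follows. /dʒ/ is underlying.
The one attested form of 'river', [vɛdʒɛ], shows underlying /vɛdʒ/. Applying the same rule when no front vowel follows gives [vɛgɔ].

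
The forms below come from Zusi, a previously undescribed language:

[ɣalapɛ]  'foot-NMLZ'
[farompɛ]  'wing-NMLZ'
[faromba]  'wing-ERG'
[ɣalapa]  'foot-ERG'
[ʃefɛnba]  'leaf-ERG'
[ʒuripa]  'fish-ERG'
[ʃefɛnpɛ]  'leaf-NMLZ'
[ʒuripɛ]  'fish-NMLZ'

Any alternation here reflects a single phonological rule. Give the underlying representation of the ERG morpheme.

/-ba/

The ERG suffix surfaces as [-ba] and [-pa], depending on the final segment of the stem.
The NMLZ suffix, which begins with [p], is invariant after every stem; so [p] is not altered by any rule here.
So the underlying form is /-ba/, and voiced stops become voiceless after a vowel.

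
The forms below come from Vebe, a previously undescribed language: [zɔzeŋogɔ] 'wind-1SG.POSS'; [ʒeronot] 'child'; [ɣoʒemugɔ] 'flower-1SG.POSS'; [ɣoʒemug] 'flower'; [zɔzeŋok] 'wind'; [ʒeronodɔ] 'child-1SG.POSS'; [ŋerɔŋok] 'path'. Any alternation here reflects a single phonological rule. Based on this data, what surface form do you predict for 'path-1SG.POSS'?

The root 'wind' surfaces as [zɔzeŋogɔ] and [zɔzeŋok], with a stem-final [g] ~ [k] alternation.
The stem 'flower' ([ɣoʒemugɔ], [ɣoʒemug]) shows [g] unchanged in both environments, so [g] cannot be basic with [k] derived in isolation.
The underlying segment must be /k/; voiceless stops become voiced between vowels, yielding [g] there.
The one attested form of 'path', [ŋerɔŋok], shows underlying /ŋerɔŋok/. Applying the same rule between vowels gives [ŋerɔŋogɔ].

[ŋerɔŋogɔ]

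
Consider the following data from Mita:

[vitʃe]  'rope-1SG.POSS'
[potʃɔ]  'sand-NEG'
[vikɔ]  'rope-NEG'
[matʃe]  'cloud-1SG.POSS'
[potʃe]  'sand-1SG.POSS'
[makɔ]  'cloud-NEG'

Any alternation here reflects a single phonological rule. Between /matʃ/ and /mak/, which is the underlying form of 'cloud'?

The root 'cloud' surfaces as [makɔ] and [matʃe], with a stem-final [k] ~ [tʃ] alternation.
The stem 'sand' ([potʃɔ], [potʃe]) shows [tʃ] unchanged in both environments, so [tʃ] cannot be basic with [k] derived before the NEG suffix.
So /k/ is underlying, and a rule of palatalization before a front vowel — /k/ becomes palato-alveolar [tʃ] before a front vowel — gives [tʃ].

/mak/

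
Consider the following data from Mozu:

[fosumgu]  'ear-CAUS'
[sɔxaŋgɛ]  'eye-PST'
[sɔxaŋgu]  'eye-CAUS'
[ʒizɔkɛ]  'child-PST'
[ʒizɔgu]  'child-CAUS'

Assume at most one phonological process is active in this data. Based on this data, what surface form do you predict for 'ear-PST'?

The PST morpheme has two allomorphs, [-gɛ] and [-kɛ].
By contrast the CAUS suffix keeps its initial [g] throughout — that segment must be underlying.
The PST suffix is therefore /-kɛ/ underlyingly, with post-nasal voicing: voiceless stops become voiced after a nasal.
After 'ear', which ends in a nasal, the suffix surfaces as [-gɛ], giving [fosumgɛ].

[fosumgɛ]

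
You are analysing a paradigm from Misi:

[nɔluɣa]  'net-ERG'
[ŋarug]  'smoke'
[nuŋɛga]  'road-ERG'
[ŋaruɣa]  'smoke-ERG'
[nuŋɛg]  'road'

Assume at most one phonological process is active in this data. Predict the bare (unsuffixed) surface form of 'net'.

[nɔlug]

'smoke' shows [ɣ] ~ [g] at the end of the stem ([ŋaruɣa] vs [ŋarug]).
But 'road' keeps [g] in both environments ([nuŋɛga], [nuŋɛg]), so there is no rule changing /g/ to [ɣ] before the ERG suffix.
So /ɣ/ is underlying, and a rule of word-final hardening — voiced fricatives become stops word-finally — gives [g].
From [nɔluɣa] the stem 'net' is /nɔluɣ/; word-finally this yields [nɔlug].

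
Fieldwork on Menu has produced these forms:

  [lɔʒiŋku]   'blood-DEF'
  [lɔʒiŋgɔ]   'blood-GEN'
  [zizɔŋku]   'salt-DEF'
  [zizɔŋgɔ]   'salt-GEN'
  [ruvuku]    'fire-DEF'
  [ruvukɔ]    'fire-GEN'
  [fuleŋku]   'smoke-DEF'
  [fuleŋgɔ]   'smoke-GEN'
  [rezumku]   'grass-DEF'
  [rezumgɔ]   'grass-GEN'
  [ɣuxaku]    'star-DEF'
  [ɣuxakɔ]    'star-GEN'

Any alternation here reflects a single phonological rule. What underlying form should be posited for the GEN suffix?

/-gɔ/

The GEN suffix surfaces as [-gɔ] and [-kɔ], depending on the final segment of the stem.
The DEF suffix, which begins with [k], is invariant after every stem; so [k] is not altered by any rule here.
So the underlying form is /-gɔ/, and voiced stops become voiceless after a vowel.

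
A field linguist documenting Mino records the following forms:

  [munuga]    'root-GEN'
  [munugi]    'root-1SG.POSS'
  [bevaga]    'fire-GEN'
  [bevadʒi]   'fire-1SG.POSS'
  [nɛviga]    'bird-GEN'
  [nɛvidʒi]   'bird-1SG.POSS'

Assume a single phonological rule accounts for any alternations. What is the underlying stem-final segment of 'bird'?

'bird' shows [g] ~ [dʒ] at the end of the stem ([nɛviga] vs [nɛvidʒi]).
But 'root' keeps [g] in both environments ([munuga], [munugi]), so there is no rule changing /g/ to [dʒ] before the 1SG.POSS suffix.
The alternation reflects depalatalization: palato-alveolar /dʒ/ becomes [g] when no front vowel follows. /dʒ/ is underlying.

/dʒ/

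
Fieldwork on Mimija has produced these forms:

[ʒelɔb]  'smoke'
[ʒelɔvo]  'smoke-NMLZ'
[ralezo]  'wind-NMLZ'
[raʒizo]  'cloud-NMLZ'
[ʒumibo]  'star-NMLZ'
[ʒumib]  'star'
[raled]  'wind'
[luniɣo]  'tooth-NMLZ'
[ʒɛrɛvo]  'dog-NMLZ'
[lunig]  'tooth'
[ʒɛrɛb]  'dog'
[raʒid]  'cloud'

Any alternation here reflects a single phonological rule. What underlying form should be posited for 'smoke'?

'smoke' shows [v] ~ [b] at the end of the stem ([ʒelɔvo] vs [ʒelɔb]).
If /b/ were underlying and a rule turned it into [v] before the NMLZ suffix, 'star' would also alternate; but it has [b] in both [ʒumibo] and [ʒumib].
The alternation reflects word-final hardening: voiced fricatives become stops word-finally. /v/ is underlying.
The underlying form of 'smoke' is therefore /ʒelɔv/.

/ʒelɔv/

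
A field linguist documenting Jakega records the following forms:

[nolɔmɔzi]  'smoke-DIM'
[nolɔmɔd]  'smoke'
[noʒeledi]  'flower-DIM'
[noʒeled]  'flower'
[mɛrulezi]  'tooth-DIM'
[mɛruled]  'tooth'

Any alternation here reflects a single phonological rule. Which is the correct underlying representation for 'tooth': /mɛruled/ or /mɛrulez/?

/mɛrulez/

'tooth' shows [z] ~ [d] at the end of the stem ([mɛrulezi] vs [mɛruled]).
If /d/ were underlying and a rule turned it into [z] before the DIM suffix, 'flower' would also alternate; but it has [d] in both [noʒeledi] and [noʒeled].
The alternation reflects word-final hardening: voiced fricatives become stops word-finally. /z/ is underlying.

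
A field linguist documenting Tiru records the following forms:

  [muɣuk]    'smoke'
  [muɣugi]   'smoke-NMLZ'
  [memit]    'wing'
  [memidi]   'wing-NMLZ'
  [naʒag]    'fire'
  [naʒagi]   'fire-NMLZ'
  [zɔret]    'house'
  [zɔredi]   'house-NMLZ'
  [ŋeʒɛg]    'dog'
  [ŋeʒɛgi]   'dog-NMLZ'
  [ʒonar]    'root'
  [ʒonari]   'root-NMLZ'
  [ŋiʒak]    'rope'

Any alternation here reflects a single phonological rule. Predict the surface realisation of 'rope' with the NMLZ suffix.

[ŋiʒagi]

In [muɣuk] and [muɣugi] the final segment of 'smoke' alternates: [k] ~ [g].
If /g/ were underlying and a rule turned it into [k] in isolation, 'dog' would also alternate; but it has [g] in both [ŋeʒɛg] and [ŋeʒɛgi].
Therefore /k/ is basic and [g] is derived by intervocalic voicing (voiceless stops become voiced between vowels).
The one attested form of 'rope', [ŋiʒak], shows underlying /ŋiʒak/. Applying the same rule between vowels gives [ŋiʒagi].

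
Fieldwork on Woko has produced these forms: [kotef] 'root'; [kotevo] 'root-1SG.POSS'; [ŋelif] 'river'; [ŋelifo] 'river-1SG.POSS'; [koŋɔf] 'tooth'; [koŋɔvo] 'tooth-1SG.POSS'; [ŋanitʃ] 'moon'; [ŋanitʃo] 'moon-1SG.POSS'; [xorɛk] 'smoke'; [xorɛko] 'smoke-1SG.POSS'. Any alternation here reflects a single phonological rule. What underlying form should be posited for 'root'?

'root' shows [f] ~ [v] at the end of the stem ([kotef] vs [kotevo]).
But 'river' keeps [f] in both environments ([ŋelif], [ŋelifo]), so there is no rule changing /f/ to [v] before the 1SG.POSS suffix.
The alternation reflects word-final obstruent devoicing: voiced obstruents become voiceless word-finally. /v/ is underlying.

/kotev/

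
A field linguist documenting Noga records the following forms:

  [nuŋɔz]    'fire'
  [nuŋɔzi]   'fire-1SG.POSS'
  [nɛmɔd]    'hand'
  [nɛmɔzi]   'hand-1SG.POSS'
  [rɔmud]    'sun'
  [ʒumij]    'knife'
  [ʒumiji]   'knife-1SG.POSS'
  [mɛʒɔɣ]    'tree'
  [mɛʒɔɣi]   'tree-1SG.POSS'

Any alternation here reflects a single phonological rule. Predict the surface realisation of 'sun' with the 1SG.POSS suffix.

The root 'hand' surfaces as [nɛmɔd] and [nɛmɔzi], with a stem-final [d] ~ [z] alternation.
But 'fire' keeps [z] in both environments ([nuŋɔz], [nuŋɔzi]), so there is no rule changing /z/ to [d] in isolation.
Therefore /d/ is basic and [z] is derived by intervocalic spirantization (voiced stops become fricatives between vowels).
The one attested form of 'sun', [rɔmud], shows underlying /rɔmud/. Applying the same rule between vowels gives [rɔmuzi].

[rɔmuzi]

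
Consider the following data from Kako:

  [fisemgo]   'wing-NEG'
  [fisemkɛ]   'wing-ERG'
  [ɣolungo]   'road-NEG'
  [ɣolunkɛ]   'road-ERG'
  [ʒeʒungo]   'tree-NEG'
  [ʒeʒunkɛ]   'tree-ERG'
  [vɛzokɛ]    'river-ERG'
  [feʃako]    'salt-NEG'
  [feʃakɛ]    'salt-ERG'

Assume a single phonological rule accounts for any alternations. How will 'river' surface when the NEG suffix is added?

The NEG morpheme has two allomorphs, [-go] and [-ko].
The ERG suffix, which begins with [k], is invariant after every stem; so [k] is not altered by any rule here.
The NEG suffix is therefore /-go/ underlyingly, with post-vocalic devoicing: voiced stops become voiceless after a vowel.
After 'river', which ends in a vowel, the suffix surfaces as [-ko], giving [vɛzoko].

[vɛzoko]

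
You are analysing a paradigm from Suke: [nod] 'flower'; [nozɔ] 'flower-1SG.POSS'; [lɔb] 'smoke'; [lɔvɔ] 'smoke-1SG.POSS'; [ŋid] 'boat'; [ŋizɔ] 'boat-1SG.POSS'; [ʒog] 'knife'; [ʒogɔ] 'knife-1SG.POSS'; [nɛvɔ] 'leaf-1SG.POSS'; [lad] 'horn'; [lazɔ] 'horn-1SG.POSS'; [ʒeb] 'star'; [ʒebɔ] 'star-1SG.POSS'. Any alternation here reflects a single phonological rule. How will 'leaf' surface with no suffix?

The root 'smoke' surfaces as [lɔb] and [lɔvɔ], with a stem-final [b] ~ [v] alternation.
Compare 'star', with invariant [b] in [ʒeb] and [ʒebɔ]: an analysis with underlying /b/ and a rule producing [v] before the 1SG.POSS suffix would wrongly predict alternation here too.
The alternation reflects word-final hardening: voiced fricatives become stops word-finally. /v/ is underlying.
The one attested form of 'leaf', [nɛvɔ], shows underlying /nɛv/. Applying the same rule word-finally gives [nɛb].

[nɛb]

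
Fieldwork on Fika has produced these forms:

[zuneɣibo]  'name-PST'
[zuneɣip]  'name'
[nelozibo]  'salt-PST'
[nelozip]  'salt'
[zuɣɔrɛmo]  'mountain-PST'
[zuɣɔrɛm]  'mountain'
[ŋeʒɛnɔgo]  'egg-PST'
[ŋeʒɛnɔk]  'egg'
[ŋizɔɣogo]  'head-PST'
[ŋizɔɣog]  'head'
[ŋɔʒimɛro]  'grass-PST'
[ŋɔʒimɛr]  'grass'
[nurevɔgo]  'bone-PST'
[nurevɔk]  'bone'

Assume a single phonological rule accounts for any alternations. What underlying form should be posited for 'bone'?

'bone' shows [g] ~ [k] at the end of the stem ([nurevɔgo] vs [nurevɔk]).
If /g/ were underlying and a rule turned it into [k] in isolation, 'head' would also alternate; but it has [g] in both [ŋizɔɣogo] and [ŋizɔɣog].
Therefore /k/ is basic and [g] is derived by intervocalic voicing (voiceless stops become voiced between vowels).

/nurevɔk/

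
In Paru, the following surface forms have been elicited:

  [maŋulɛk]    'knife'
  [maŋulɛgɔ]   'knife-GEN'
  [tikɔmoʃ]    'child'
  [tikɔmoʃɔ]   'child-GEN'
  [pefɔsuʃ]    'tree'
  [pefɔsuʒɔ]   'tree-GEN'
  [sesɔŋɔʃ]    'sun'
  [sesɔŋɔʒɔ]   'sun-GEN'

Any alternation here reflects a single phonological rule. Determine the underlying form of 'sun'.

/sesɔŋɔʒ/

The stem for 'sun' ends in [ʃ] in [sesɔŋɔʃ] but [ʒ] in [sesɔŋɔʒɔ].
The stem 'child' ([tikɔmoʃ], [tikɔmoʃɔ]) shows [ʃ] unchanged in both environments, so [ʃ] cannot be basic with [ʒ] derived before the GEN suffix.
So /ʒ/ is underlying, and a rule of word-final obstruent devoicing — voiced obstruents become voiceless word-finally — gives [ʃ].
So 'sun' = /sesɔŋɔʒ/.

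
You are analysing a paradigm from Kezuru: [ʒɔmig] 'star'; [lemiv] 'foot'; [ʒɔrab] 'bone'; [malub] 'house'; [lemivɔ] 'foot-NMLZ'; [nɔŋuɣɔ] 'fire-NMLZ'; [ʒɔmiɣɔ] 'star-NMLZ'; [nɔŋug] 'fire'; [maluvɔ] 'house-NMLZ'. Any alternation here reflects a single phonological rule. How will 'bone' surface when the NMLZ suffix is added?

[ʒɔravɔ]

'house' shows [v] ~ [b] at the end of the stem ([maluvɔ] vs [malub]).
Compare 'foot', with invariant [v] in [lemivɔ] and [lemiv]: an analysis with underlying /v/ and a rule producing [b] in isolation would wrongly predict alternation here too.
So /b/ is underlying, and a rule of intervocalic spirantization — voiced stops become fricatives between vowels — gives [v].
The one attested form of 'bone', [ʒɔrab], shows underlying /ʒɔrab/. Applying the same rule between vowels gives [ʒɔravɔ].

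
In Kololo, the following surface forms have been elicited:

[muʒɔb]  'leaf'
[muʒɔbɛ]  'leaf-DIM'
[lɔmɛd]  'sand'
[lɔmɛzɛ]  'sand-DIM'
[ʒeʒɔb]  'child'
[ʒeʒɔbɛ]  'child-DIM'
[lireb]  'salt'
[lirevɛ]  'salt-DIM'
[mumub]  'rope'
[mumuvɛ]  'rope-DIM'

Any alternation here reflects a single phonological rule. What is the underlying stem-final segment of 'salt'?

/v/

The stem for 'salt' ends in [b] in [lireb] but [v] in [lirevɛ].
Compare 'leaf', with invariant [b] in [muʒɔb] and [muʒɔbɛ]: an analysis with underlying /b/ and a rule producing [v] before the DIM suffix would wrongly predict alternation here too.
Therefore /v/ is basic and [b] is derived by word-final hardening (voiced fricatives become stops word-finally).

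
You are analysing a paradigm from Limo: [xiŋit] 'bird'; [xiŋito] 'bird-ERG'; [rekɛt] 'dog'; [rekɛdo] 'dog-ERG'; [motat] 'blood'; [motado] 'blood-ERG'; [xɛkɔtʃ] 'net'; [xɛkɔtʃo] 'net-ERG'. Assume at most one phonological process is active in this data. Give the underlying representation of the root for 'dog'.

/rekɛd/

The stem for 'dog' ends in [t] in [rekɛt] but [d] in [rekɛdo].
If /t/ were underlying and a rule turned it into [d] before the ERG suffix, 'bird' would also alternate; but it has [t] in both [xiŋit] and [xiŋito].
Therefore /d/ is basic and [t] is derived by word-final obstruent devoicing (voiced obstruents become voiceless word-finally).
The underlying form of 'dog' is therefore /rekɛd/.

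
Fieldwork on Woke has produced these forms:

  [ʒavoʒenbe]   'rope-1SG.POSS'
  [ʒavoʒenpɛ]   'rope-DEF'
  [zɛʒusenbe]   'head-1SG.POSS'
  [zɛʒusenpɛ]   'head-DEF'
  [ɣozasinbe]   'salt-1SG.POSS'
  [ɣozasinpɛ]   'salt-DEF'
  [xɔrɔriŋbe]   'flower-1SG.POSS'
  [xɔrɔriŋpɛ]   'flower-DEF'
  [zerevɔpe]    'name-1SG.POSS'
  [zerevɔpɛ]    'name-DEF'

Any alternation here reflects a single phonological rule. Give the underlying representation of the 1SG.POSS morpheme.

The 1SG.POSS suffix surfaces as [-be] and [-pe], depending on the final segment of the stem.
The DEF suffix, which begins with [p], is invariant after every stem; so [p] is not altered by any rule here.
The 1SG.POSS suffix is therefore /-be/ underlyingly, with post-vocalic devoicing: voiced stops become voiceless after a vowel.

/-be/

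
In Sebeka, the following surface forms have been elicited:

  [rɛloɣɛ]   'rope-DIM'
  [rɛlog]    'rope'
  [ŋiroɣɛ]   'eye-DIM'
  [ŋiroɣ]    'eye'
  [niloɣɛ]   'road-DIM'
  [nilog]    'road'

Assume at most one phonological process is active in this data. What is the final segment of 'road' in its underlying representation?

'road' shows [ɣ] ~ [g] at the end of the stem ([niloɣɛ] vs [nilog]).
If /ɣ/ were underlying and a rule turned it into [g] in isolation, 'eye' would also alternate; but it has [ɣ] in both [ŋiroɣɛ] and [ŋiroɣ].
The alternation reflects intervocalic spirantization: voiced stops become fricatives between vowels. /g/ is underlying.

/g/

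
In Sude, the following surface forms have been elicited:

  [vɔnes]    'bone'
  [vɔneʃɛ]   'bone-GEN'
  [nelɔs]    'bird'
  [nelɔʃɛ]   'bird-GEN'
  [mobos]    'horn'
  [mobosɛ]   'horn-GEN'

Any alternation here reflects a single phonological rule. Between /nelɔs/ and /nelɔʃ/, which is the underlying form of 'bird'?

The stem for 'bird' ends in [s] in [nelɔs] but [ʃ] in [nelɔʃɛ].
Compare 'horn', with invariant [s] in [mobos] and [mobosɛ]: an analysis with underlying /s/ and a rule producing [ʃ] before the GEN suffix would wrongly predict alternation here too.
The underlying segment must be /ʃ/; palato-alveolar /ʃ/ becomes [s] when no front vowel follows, yielding [s] there.

/nelɔʃ/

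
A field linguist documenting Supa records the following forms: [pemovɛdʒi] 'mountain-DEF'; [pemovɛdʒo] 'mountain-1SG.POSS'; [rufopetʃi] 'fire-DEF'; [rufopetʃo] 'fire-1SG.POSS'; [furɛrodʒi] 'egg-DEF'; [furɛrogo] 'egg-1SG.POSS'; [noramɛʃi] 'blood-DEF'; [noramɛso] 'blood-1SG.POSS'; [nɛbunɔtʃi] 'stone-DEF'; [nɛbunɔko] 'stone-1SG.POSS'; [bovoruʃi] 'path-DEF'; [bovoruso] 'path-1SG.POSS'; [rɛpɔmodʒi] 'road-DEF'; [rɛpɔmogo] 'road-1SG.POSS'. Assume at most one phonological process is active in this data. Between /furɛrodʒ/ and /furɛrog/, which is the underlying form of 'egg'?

'egg' shows [dʒ] ~ [g] at the end of the stem ([furɛrodʒi] vs [furɛrogo]).
But 'mountain' keeps [dʒ] in both environments ([pemovɛdʒi], [pemovɛdʒo]), so there is no rule changing /dʒ/ to [g] before the 1SG.POSS suffix.
The alternation reflects palatalization before a front vowel: /k/, /g/ and /s/ become palato-alveolar [tʃ], [dʒ] and [ʃ] before a front vowel. /g/ is underlying.

/furɛrog/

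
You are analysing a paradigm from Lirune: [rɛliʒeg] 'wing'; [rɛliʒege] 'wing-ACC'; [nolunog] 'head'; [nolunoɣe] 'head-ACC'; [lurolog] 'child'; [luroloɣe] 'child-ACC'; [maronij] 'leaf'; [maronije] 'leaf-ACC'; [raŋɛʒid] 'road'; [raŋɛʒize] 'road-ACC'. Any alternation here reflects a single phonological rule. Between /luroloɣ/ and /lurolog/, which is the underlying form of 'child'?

/luroloɣ/

The stem for 'child' ends in [g] in [lurolog] but [ɣ] in [luroloɣe].
Compare 'wing', with invariant [g] in [rɛliʒeg] and [rɛliʒege]: an analysis with underlying /g/ and a rule producing [ɣ] before the ACC suffix would wrongly predict alternation here too.
Therefore /ɣ/ is basic and [g] is derived by word-final hardening (voiced fricatives become stops word-finally).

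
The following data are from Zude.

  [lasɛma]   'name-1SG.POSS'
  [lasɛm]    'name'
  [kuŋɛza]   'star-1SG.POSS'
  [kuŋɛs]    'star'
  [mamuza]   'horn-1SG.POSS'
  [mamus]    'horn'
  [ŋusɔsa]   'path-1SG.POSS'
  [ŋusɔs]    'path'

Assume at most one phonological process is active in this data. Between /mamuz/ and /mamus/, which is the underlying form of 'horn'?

The stem for 'horn' ends in [z] in [mamuza] but [s] in [mamus].
But 'path' keeps [s] in both environments ([ŋusɔsa], [ŋusɔs]), so there is no rule changing /s/ to [z] before the 1SG.POSS suffix.
Therefore /z/ is basic and [s] is derived by word-final obstruent devoicing (voiced obstruents become voiceless word-finally).

/mamuz/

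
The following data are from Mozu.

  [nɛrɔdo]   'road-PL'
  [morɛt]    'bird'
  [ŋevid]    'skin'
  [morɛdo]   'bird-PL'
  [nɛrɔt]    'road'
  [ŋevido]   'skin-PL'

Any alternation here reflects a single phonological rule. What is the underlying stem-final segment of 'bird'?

The root 'bird' surfaces as [morɛt] and [morɛdo], with a stem-final [t] ~ [d] alternation.
If /d/ were underlying and a rule turned it into [t] in isolation, 'skin' would also alternate; but it has [d] in both [ŋevid] and [ŋevido].
Therefore /t/ is basic and [d] is derived by intervocalic voicing (voiceless stops become voiced between vowels).

/t/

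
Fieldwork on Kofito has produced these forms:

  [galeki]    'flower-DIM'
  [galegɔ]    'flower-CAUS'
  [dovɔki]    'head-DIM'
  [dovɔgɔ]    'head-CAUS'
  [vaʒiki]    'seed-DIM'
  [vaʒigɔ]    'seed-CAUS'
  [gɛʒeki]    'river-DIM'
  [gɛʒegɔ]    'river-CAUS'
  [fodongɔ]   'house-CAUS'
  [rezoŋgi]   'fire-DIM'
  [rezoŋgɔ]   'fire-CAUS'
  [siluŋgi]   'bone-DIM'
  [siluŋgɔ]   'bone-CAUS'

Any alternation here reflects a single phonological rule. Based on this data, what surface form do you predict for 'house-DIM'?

The DIM suffix surfaces as [-gi] and [-ki], depending on the final segment of the stem.
By contrast the CAUS suffix keeps its initial [g] throughout — that segment must be underlying.
The DIM suffix is therefore /-ki/ underlyingly, with post-nasal voicing: voiceless stops become voiced after a nasal.
After 'house', which ends in a nasal, the suffix surfaces as [-gi], giving [fodongi].

[fodongi]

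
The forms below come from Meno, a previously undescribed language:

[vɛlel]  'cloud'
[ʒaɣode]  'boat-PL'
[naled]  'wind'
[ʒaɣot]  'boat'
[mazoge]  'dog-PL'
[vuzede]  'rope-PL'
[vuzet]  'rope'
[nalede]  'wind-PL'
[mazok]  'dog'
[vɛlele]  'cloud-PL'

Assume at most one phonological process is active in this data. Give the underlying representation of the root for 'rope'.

/vuzet/

In [vuzede] and [vuzet] the final segment of 'rope' alternates: [d] ~ [t].
If /d/ were underlying and a rule turned it into [t] in isolation, 'wind' would also alternate; but it has [d] in both [nalede] and [naled].
Therefore /t/ is basic and [d] is derived by intervocalic voicing (voiceless stops become voiced between vowels).
The underlying form of 'rope' is therefore /vuzet/.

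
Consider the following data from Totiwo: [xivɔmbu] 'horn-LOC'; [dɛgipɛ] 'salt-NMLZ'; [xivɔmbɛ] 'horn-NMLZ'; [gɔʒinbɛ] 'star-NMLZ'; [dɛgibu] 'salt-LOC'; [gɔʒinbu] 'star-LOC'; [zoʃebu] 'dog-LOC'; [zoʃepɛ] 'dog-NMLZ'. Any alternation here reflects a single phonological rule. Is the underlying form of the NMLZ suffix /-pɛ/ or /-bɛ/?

/-pɛ/

The NMLZ suffix surfaces as [-bɛ] and [-pɛ], depending on the final segment of the stem.
By contrast the LOC suffix keeps its initial [b] throughout — that segment must be underlying.
The NMLZ suffix is therefore /-pɛ/ underlyingly, with post-nasal voicing: voiceless stops become voiced after a nasal.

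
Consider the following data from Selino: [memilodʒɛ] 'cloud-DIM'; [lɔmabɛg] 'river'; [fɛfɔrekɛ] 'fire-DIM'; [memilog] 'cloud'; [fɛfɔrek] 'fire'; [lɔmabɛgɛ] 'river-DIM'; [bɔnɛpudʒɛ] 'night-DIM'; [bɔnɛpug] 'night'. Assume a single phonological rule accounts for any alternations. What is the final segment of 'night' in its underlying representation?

/dʒ/

'night' shows [dʒ] ~ [g] at the end of the stem ([bɔnɛpudʒɛ] vs [bɔnɛpug]).
Compare 'river', with invariant [g] in [lɔmabɛgɛ] and [lɔmabɛg]: an analysis with underlying /g/ and a rule producing [dʒ] before the DIM suffix would wrongly predict alternation here too.
Therefore /dʒ/ is basic and [g] is derived by depalatalization (palato-alveolar /dʒ/ becomes [g] when no front vowel follows).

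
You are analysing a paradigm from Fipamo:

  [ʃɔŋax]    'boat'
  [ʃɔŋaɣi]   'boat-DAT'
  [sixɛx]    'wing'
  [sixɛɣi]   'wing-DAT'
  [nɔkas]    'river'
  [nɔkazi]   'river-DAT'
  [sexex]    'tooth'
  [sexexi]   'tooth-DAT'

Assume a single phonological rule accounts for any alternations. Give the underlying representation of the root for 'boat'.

/ʃɔŋaɣ/

'boat' shows [x] ~ [ɣ] at the end of the stem ([ʃɔŋax] vs [ʃɔŋaɣi]).
Compare 'tooth', with invariant [x] in [sexex] and [sexexi]: an analysis with underlying /x/ and a rule producing [ɣ] before the DAT suffix would wrongly predict alternation here too.
The alternation reflects word-final obstruent devoicing: voiced obstruents become voiceless word-finally. /ɣ/ is underlying.
So 'boat' = /ʃɔŋaɣ/.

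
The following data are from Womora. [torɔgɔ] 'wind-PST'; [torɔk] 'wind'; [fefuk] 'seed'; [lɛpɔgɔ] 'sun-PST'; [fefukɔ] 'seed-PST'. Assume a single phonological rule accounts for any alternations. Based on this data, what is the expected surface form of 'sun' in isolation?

The root 'wind' surfaces as [torɔk] and [torɔgɔ], with a stem-final [k] ~ [g] alternation.
The stem 'seed' ([fefuk], [fefukɔ]) shows [k] unchanged in both environments, so [k] cannot be basic with [g] derived before the PST suffix.
The alternation reflects word-final obstruent devoicing: voiced obstruents become voiceless word-finally. /g/ is underlying.
From [lɛpɔgɔ] the stem 'sun' is /lɛpɔg/; word-finally this yields [lɛpɔk].

[lɛpɔk]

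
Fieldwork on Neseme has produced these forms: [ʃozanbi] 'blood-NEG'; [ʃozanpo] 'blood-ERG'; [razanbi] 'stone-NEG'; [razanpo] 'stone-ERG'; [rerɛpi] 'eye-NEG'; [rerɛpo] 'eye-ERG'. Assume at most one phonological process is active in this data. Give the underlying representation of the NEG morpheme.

/-bi/

The NEG morpheme has two allomorphs, [-bi] and [-pi].
The ERG suffix, which begins with [p], is invariant after every stem; so [p] is not altered by any rule here.
The NEG suffix is therefore /-bi/ underlyingly, with post-vocalic devoicing: voiced stops become voiceless after a vowel.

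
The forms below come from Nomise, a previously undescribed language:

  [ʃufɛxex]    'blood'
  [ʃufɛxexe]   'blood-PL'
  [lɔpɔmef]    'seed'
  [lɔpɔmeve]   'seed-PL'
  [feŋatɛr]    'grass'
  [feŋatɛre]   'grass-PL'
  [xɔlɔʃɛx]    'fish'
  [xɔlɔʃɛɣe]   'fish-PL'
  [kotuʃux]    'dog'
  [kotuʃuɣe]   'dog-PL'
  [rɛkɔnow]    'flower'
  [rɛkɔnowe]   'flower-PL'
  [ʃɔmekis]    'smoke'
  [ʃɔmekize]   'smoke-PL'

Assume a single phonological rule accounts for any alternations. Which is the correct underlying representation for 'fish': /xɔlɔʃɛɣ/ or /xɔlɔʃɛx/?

/xɔlɔʃɛɣ/

'fish' shows [x] ~ [ɣ] at the end of the stem ([xɔlɔʃɛx] vs [xɔlɔʃɛɣe]).
Compare 'blood', with invariant [x] in [ʃufɛxex] and [ʃufɛxexe]: an analysis with underlying /x/ and a rule producing [ɣ] before the PL suffix would wrongly predict alternation here too.
The alternation reflects word-final obstruent devoicing: voiced obstruents become voiceless word-finally. /ɣ/ is underlying.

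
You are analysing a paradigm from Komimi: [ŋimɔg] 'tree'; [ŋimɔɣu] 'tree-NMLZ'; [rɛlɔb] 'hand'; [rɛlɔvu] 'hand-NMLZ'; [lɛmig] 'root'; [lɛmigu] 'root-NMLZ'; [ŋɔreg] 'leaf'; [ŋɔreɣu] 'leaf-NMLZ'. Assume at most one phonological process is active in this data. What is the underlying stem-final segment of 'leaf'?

The stem for 'leaf' ends in [g] in [ŋɔreg] but [ɣ] in [ŋɔreɣu].
But 'root' keeps [g] in both environments ([lɛmig], [lɛmigu]), so there is no rule changing /g/ to [ɣ] before the NMLZ suffix.
Therefore /ɣ/ is basic and [g] is derived by word-final hardening (voiced fricatives become stops word-finally).

/ɣ/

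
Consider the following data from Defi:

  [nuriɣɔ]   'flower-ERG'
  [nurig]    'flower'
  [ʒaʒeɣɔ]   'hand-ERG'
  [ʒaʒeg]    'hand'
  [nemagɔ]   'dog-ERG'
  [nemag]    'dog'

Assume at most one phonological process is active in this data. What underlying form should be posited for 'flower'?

/nuriɣ/

'flower' shows [ɣ] ~ [g] at the end of the stem ([nuriɣɔ] vs [nurig]).
Compare 'dog', with invariant [g] in [nemagɔ] and [nemag]: an analysis with underlying /g/ and a rule producing [ɣ] before the ERG suffix would wrongly predict alternation here too.
So /ɣ/ is underlying, and a rule of word-final hardening — voiced fricatives become stops word-finally — gives [g].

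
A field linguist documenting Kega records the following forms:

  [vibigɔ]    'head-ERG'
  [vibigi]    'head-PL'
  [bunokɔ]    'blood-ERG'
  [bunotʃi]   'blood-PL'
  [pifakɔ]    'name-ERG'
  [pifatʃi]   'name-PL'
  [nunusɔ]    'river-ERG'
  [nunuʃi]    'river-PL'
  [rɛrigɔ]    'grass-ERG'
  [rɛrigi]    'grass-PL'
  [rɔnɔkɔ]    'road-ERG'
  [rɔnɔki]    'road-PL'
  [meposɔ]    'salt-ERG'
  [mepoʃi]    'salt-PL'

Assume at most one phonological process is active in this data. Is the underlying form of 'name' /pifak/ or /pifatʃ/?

In [pifakɔ] and [pifatʃi] the final segment of 'name' alternates: [k] ~ [tʃ].
Compare 'road', with invariant [k] in [rɔnɔkɔ] and [rɔnɔki]: an analysis with underlying /k/ and a rule producing [tʃ] before the PL suffix would wrongly predict alternation here too.
The alternation reflects depalatalization: palato-alveolar /tʃ/ and /ʃ/ become [k] and [s] when no front vowel follows. /tʃ/ is underlying.

/pifatʃ/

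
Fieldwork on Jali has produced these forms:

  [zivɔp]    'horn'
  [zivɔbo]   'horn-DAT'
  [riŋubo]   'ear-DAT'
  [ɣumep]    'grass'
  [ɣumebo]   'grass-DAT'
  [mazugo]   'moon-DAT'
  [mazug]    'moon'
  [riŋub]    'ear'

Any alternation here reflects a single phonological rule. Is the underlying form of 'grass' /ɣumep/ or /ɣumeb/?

In [ɣumebo] and [ɣumep] the final segment of 'grass' alternates: [b] ~ [p].
If /b/ were underlying and a rule turned it into [p] in isolation, 'ear' would also alternate; but it has [b] in both [riŋubo] and [riŋub].
Therefore /p/ is basic and [b] is derived by intervocalic voicing (voiceless stops become voiced between vowels).

/ɣumep/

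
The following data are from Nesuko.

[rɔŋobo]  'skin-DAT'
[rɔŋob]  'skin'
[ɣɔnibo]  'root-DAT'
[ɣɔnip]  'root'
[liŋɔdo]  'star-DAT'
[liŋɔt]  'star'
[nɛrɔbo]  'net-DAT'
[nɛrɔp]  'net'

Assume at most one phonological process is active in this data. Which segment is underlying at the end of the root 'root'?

/p/

'root' shows [b] ~ [p] at the end of the stem ([ɣɔnibo] vs [ɣɔnip]).
Compare 'skin', with invariant [b] in [rɔŋobo] and [rɔŋob]: an analysis with underlying /b/ and a rule producing [p] in isolation would wrongly predict alternation here too.
So /p/ is underlying, and a rule of intervocalic voicing — voiceless stops become voiced between vowels — gives [b].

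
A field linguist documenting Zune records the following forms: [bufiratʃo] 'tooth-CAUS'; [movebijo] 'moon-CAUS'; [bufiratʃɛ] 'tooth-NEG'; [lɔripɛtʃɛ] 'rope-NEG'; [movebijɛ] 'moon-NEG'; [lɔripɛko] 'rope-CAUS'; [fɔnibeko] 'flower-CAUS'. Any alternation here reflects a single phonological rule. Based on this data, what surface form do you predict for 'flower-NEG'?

[fɔnibetʃɛ]

'rope' shows [k] ~ [tʃ] at the end of the stem ([lɔripɛko] vs [lɔripɛtʃɛ]).
Compare 'tooth', with invariant [tʃ] in [bufiratʃo] and [bufiratʃɛ]: an analysis with underlying /tʃ/ and a rule producing [k] before the CAUS suffix would wrongly predict alternation here too.
So /k/ is underlying, and a rule of palatalization before a front vowel — /k/ becomes palato-alveolar [tʃ] before a front vowel — gives [tʃ].
From [fɔnibeko] the stem 'flower' is /fɔnibek/; before a front vowel this yields [fɔnibetʃɛ].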